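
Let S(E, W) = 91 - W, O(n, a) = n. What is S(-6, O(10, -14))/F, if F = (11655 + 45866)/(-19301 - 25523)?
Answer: -3630744/57521 ≈ -63.120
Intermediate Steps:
F = -57521/44824 (F = 57521/(-44824) = 57521*(-1/44824) = -57521/44824 ≈ -1.2833)
S(-6, O(10, -14))/F = (91 - 1*10)/(-57521/44824) = (91 - 10)*(-44824/57521) = 81*(-44824/57521) = -3630744/57521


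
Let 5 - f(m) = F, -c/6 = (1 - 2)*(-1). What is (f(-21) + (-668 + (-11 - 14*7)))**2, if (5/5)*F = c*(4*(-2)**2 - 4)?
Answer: 490000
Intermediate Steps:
c = -6 (c = -6*(1 - 2)*(-1) = -(-6)*(-1) = -6*1 = -6)
F = -72 (F = -6*(4*(-2)**2 - 4) = -6*(4*4 - 4) = -6*(16 - 4) = -6*12 = -72)
f(m) = 77 (f(m) = 5 - 1*(-72) = 5 + 72 = 77)
(f(-21) + (-668 + (-11 - 14*7)))**2 = (77 + (-668 + (-11 - 14*7)))**2 = (77 + (-668 + (-11 - 98)))**2 = (77 + (-668 - 109))**2 = (77 - 777)**2 = (-700)**2 = 490000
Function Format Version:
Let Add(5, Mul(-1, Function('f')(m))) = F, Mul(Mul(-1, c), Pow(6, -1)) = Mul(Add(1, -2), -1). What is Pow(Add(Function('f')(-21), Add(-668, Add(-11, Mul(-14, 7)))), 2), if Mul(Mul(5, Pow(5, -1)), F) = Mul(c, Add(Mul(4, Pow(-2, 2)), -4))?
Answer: 490000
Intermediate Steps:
c = -6 (c = Mul(-6, Mul(Add(1, -2), -1)) = Mul(-6, Mul(-1, -1)) = Mul(-6, 1) = -6)
F = -72 (F = Mul(-6, Add(Mul(4, Pow(-2, 2)), -4)) = Mul(-6, Add(Mul(4, 4), -4)) = Mul(-6, Add(16, -4)) = Mul(-6, 12) = -72)
Function('f')(m) = 77 (Function('f')(m) = Add(5, Mul(-1, -72)) = Add(5, 72) = 77)
Pow(Add(Function('f')(-21), Add(-668, Add(-11, Mul(-14, 7)))), 2) = Pow(Add(77, Add(-668, Add(-11, Mul(-14, 7)))), 2) = Pow(Add(77, Add(-668, Add(-11, -98))), 2) = Pow(Add(77, Add(-668, -109)), 2) = Pow(Add(77, -777), 2) = Pow(-700, 2) = 490000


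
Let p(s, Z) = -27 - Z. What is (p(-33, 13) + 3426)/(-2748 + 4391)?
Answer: 3386/1643 ≈ 2.0609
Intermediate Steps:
(p(-33, 13) + 3426)/(-2748 + 4391) = ((-27 - 1*13) + 3426)/(-2748 + 4391) = ((-27 - 13) + 3426)/1643 = (-40 + 3426)*(1/1643) = 3386*(1/1643) = 3386/1643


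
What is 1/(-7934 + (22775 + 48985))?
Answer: 1/63826 ≈ 1.5668e-5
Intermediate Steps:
1/(-7934 + (22775 + 48985)) = 1/(-7934 + 71760) = 1/63826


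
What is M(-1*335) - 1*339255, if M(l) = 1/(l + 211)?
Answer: -42067621/124 ≈ -3.3926e+5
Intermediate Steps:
M(l) = 1/(211 + l)
M(-1*335) - 1*339255 = 1/(211 - 1*335) - 1*339255 = 1/(211 - 335) - 339255 = 1/(-124) - 339255 = -1/124 - 339255 = -42067621/124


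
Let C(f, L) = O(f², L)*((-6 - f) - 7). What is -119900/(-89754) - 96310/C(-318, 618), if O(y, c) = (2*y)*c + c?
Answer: 25393382475507/19008857055853 ≈ 1.3359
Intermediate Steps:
O(y, c) = c + 2*c*y (O(y, c) = 2*c*y + c = c + 2*c*y)
C(f, L) = L*(1 + 2*f²)*(-13 - f) (C(f, L) = (L*(1 + 2*f²))*((-6 - f) - 7) = (L*(1 + 2*f²))*(-13 - f) = L*(1 + 2*f²)*(-13 - f))
-119900/(-89754) - 96310/C(-318, 618) = -119900/(-89754) - 96310*(-1/(618*(1 + 2*(-318)²)*(13 - 318))) = -119900*(-1/89754) - 96310*1/(188490*(1 + 2*101124)) = 59950/44877 - 96310*1/(188490*(1 + 202248)) = 59950/44877 - 96310/((-1*618*202249*(-305))) = 59950/44877 - 96310/38121914010 = 59950/44877 - 96310*1/38121914010 = 59950/44877 - 9631/3812191401 = 25393382475507/19008857055853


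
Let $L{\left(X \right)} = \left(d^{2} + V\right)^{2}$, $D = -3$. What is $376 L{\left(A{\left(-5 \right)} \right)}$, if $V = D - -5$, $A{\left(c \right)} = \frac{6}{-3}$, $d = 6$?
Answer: $542944$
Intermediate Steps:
$A{\left(c \right)} = -2$ ($A{\left(c \right)} = 6 \left(- \frac{1}{3}\right) = -2$)
$V = 2$ ($V = -3 - -5 = -3 + 5 = 2$)
$L{\left(X \right)} = 1444$ ($L{\left(X \right)} = \left(6^{2} + 2\right)^{2} = \left(36 + 2\right)^{2} = 38^{2} = 1444$)
$376 L{\left(A{\left(-5 \right)} \right)} = 376 \cdot 1444 = 542944$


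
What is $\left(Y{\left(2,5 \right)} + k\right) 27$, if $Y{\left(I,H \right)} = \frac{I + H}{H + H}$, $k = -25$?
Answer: $- \frac{6561}{10} \approx -656.1$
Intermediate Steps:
$Y{\left(I,H \right)} = \frac{H + I}{2 H}$
$\left(Y{\left(2,5 \right)} + k\right) 27 = \left(\frac{5 + 2}{2 \cdot 5} - 25\right) 27 = \left(\frac{1}{2} \cdot \frac{1}{5} \cdot 7 - 25\right) 27 = \left(\frac{7}{10} - 25\right) 27 = \left(- \frac{243}{10}\right) 27 = - \frac{6561}{10}$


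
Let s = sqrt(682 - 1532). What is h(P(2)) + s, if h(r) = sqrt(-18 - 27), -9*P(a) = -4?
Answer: I*(3*sqrt(5) + 5*sqrt(34)) ≈ 35.863*I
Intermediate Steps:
P(a) = 4/9 (P(a) = -1/9*(-4) = 4/9)
s = 5*I*sqrt(34) (s = sqrt(-850) = 5*I*sqrt(34) ≈ 29.155*I)
h(r) = 3*I*sqrt(5) (h(r) = sqrt(-45) = 3*I*sqrt(5))
h(P(2)) + s = 3*I*sqrt(5) + 5*I*sqrt(34)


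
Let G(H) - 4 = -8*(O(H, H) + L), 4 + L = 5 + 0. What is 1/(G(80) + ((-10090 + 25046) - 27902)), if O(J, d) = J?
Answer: -1/13590 ≈ -7.3584e-5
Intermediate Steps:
L = 1 (L = -4 + (5 + 0) = -4 + 5 = 1)
G(H) = -4 - 8*H (G(H) = 4 - 8*(H + 1) = 4 - 8*(1 + H) = 4 + (-8 - 8*H) = -4 - 8*H)
1/(G(80) + ((-10090 + 25046) - 27902)) = 1/((-4 - 8*80) + ((-10090 + 25046) - 27902)) = 1/((-4 - 640) + (14956 - 27902)) = 1/(-644 - 12946) = 1/(-13590) = -1/13590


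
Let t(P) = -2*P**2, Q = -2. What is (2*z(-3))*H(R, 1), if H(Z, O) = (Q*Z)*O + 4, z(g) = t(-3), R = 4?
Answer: 144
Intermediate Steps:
z(g) = -18 (z(g) = -2*(-3)**2 = -2*9 = -18)
H(Z, O) = 4 - 2*O*Z (H(Z, O) = (-2*Z)*O + 4 = -2*O*Z + 4 = 4 - 2*O*Z)
(2*z(-3))*H(R, 1) = (2*(-18))*(4 - 2*1*4) = -36*(4 - 8) = -36*(-4) = 144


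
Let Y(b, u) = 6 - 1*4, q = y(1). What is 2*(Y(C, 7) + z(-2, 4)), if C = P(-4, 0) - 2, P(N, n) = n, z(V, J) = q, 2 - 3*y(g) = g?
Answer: 14/3 ≈ 4.6667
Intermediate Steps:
y(g) = 2/3 - g/3
q = 1/3 (q = 2/3 - 1/3*1 = 2/3 - 1/3 = 1/3 ≈ 0.33333)
z(V, J) = 1/3
C = -2 (C = 0 - 2 = -2)
Y(b, u) = 2 (Y(b, u) = 6 - 4 = 2)
2*(Y(C, 7) + z(-2, 4)) = 2*(2 + 1/3) = 2*(7/3) = 14/3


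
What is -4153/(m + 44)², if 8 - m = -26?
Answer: -4153/6084 ≈ -0.68261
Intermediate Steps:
m = 34 (m = 8 - 1*(-26) = 8 + 26 = 34)
-4153/(m + 44)² = -4153/(34 + 44)² = -4153/(78²) = -4153/6084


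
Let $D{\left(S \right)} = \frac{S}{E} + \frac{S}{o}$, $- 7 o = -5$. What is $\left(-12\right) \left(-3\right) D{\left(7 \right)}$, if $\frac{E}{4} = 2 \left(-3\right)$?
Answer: $\frac{3423}{10} \approx 342.3$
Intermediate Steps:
$o = \frac{5}{7}$ ($o = \left(- \frac{1}{7}\right) \left(-5\right) = \frac{5}{7} \approx 0.71429$)
$E = -24$ ($E = 4 \cdot 2 \left(-3\right) = 4 \left(-6\right) = -24$)
$D{\left(S \right)} = \frac{163 S}{120}$ ($D{\left(S \right)} = \frac{S}{-24} + \frac{S}{\frac{5}{7}} = S \left(- \frac{1}{24}\right) + S \frac{7}{5} = - \frac{S}{24} + \frac{7 S}{5} = \frac{163 S}{120}$)
$\left(-12\right) \left(-3\right) D{\left(7 \right)} = \left(-12\right) \left(-3\right) \frac{163}{120} \cdot 7 = 36 \cdot \frac{1141}{120} = \frac{3423}{10}$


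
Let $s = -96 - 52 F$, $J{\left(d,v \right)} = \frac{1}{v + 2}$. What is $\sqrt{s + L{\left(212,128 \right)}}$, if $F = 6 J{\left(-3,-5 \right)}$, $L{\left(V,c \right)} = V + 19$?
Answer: $\sqrt{239} \approx 15.46$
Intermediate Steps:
$L{\left(V,c \right)} = 19 + V$
$J{\left(d,v \right)} = \frac{1}{2 + v}$
$F = -2$ ($F = \frac{6}{2 - 5} = \frac{6}{-3} = 6 \left(- \frac{1}{3}\right) = -2$)
$s = 8$ ($s = -96 - -104 = -96 + 104 = 8$)
$\sqrt{s + L{\left(212,128 \right)}} = \sqrt{8 + \left(19 + 212\right)} = \sqrt{8 + 231} = \sqrt{239}$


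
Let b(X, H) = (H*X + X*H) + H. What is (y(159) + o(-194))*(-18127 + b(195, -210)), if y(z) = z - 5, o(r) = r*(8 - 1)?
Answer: 120685348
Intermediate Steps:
o(r) = 7*r (o(r) = r*7 = 7*r)
b(X, H) = H + 2*H*X (b(X, H) = (H*X + H*X) + H = 2*H*X + H = H + 2*H*X)
y(z) = -5 + z
(y(159) + o(-194))*(-18127 + b(195, -210)) = ((-5 + 159) + 7*(-194))*(-18127 - 210*(1 + 2*195)) = (154 - 1358)*(-18127 - 210*(1 + 390)) = -1204*(-18127 - 210*391) = -1204*(-18127 - 82110) = -1204*(-100237) = 120685348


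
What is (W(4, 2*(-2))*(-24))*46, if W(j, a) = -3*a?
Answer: -13248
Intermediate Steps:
(W(4, 2*(-2))*(-24))*46 = (-6*(-2)*(-24))*46 = (-3*(-4)*(-24))*46 = (12*(-24))*46 = -288*46 = -13248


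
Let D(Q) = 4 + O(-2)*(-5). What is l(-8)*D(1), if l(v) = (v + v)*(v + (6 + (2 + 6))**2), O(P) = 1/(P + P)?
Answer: -15792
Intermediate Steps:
O(P) = 1/(2*P)
l(v) = 2*v*(196 + v) (l(v) = (2*v)*(v + (6 + 8)**2) = (2*v)*(v + 14**2) = (2*v)*(v + 196) = (2*v)*(196 + v) = 2*v*(196 + v))
D(Q) = 21/4 (D(Q) = 4 + ((1/2)/(-2))*(-5) = 4 + ((1/2)*(-1/2))*(-5) = 4 - 1/4*(-5) = 4 + 5/4 = 21/4)
l(-8)*D(1) = (2*(-8)*(196 - 8))*(21/4) = (2*(-8)*188)*(21/4) = -3008*21/4 = -15792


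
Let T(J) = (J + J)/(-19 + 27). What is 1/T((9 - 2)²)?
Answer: 4/49 ≈ 0.081633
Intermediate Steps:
T(J) = J/4 (T(J) = (2*J)/8 = (2*J)*(⅛) = J/4)
1/T((9 - 2)²) = 1/((9 - 2)²/4) = 1/((¼)*7²) = 1/((¼)*49) = 1/(49/4) = 4/49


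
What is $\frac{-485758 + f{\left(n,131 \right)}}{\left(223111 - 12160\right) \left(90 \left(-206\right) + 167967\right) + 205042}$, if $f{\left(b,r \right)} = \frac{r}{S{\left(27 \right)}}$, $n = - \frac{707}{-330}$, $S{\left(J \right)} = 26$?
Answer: $- \frac{12629577}{819571483094} \approx -1.541 \cdot 10^{-5}$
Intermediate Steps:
$n = \frac{707}{330}$ ($n = \left(-707\right) \left(- \frac{1}{330}\right) = \frac{707}{330} \approx 2.1424$)
$f{\left(b,r \right)} = \frac{r}{26}$
$\frac{-485758 + f{\left(n,131 \right)}}{\left(223111 - 12160\right) \left(90 \left(-206\right) + 167967\right) + 205042} = \frac{-485758 + \frac{1}{26} \cdot 131}{\left(223111 - 12160\right) \left(90 \left(-206\right) + 167967\right) + 205042} = \frac{-485758 + \frac{131}{26}}{210951 \left(-18540 + 167967\right) + 205042} = - \frac{12629577}{26 \left(210951 \cdot 149427 + 205042\right)} = - \frac{12629577}{26 \left(31521775077 + 205042\right)} = - \frac{12629577}{26 \cdot 31521980119} = \left(- \frac{12629577}{26}\right) \frac{1}{31521980119} = - \frac{12629577}{819571483094}$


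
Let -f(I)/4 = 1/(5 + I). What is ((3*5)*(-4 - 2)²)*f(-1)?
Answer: -540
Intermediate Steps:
f(I) = -4/(5 + I)
((3*5)*(-4 - 2)²)*f(-1) = ((3*5)*(-4 - 2)²)*(-4/(5 - 1)) = (15*(-6)²)*(-4/4) = (15*36)*(-4*¼) = 540*(-1) = -540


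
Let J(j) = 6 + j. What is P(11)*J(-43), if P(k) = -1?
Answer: 37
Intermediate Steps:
P(11)*J(-43) = -(6 - 43) = -1*(-37) = 37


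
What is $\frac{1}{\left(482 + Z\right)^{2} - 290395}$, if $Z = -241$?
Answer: $- \frac{1}{232314} \approx -4.3045 \cdot 10^{-6}$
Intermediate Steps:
$\frac{1}{\left(482 + Z\right)^{2} - 290395} = \frac{1}{\left(482 - 241\right)^{2} - 290395} = \frac{1}{241^{2} - 290395} = \frac{1}{58081 - 290395} = \frac{1}{-232314} = - \frac{1}{232314}$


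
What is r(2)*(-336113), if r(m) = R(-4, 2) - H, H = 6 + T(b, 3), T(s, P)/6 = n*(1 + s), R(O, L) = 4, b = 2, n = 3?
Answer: 18822328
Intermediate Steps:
T(s, P) = 18 + 18*s (T(s, P) = 6*(3*(1 + s)) = 6*(3 + 3*s) = 18 + 18*s)
H = 60 (H = 6 + (18 + 18*2) = 6 + (18 + 36) = 6 + 54 = 60)
r(m) = -56 (r(m) = 4 - 1*60 = 4 - 60 = -56)
r(2)*(-336113) = -56*(-336113) = 18822328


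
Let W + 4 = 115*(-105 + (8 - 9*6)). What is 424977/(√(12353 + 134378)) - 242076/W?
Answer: 242076/17369 + 424977*√146731/146731 ≈ 1123.4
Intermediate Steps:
W = -17369 (W = -4 + 115*(-105 + (8 - 9*6)) = -4 + 115*(-105 + (8 - 54)) = -4 + 115*(-105 - 46) = -4 + 115*(-151) = -4 - 17365 = -17369)
424977/(√(12353 + 134378)) - 242076/W = 424977/(√(12353 + 134378)) - 242076/(-17369) = 424977/(√146731) - 242076*(-1/17369) = 424977*(√146731/146731) + 242076/17369 = 424977*√146731/146731 + 242076/17369 = 242076/17369 + 424977*√146731/146731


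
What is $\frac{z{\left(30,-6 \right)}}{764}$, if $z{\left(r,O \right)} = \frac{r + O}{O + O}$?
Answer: $- \frac{1}{382} \approx -0.0026178$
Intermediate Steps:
$z{\left(r,O \right)} = \frac{O + r}{2 O}$
$\frac{z{\left(30,-6 \right)}}{764} = \frac{\frac{1}{2} \frac{1}{-6} \left(-6 + 30\right)}{764} = \frac{1}{2} \left(- \frac{1}{6}\right) 24 \cdot \frac{1}{764} = \left(-2\right) \frac{1}{764} = - \frac{1}{382}$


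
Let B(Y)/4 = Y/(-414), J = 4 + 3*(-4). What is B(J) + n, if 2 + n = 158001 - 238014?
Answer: -16563089/207 ≈ -80015.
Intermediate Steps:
J = -8 (J = 4 - 12 = -8)
B(Y) = -2*Y/207 (B(Y) = 4*(Y/(-414)) = 4*(Y*(-1/414)) = 4*(-Y/414) = -2*Y/207)
n = -80015 (n = -2 + (158001 - 238014) = -2 - 80013 = -80015)
B(J) + n = -2/207*(-8) - 80015 = 16/207 - 80015 = -16563089/207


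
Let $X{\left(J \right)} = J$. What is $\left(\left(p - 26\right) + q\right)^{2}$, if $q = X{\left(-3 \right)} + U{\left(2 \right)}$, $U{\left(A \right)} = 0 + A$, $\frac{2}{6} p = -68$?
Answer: $53361$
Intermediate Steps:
$p = -204$ ($p = 3 \left(-68\right) = -204$)
$U{\left(A \right)} = A$
$q = -1$ ($q = -3 + 2 = -1$)
$\left(\left(p - 26\right) + q\right)^{2} = \left(\left(-204 - 26\right) - 1\right)^{2} = \left(-230 - 1\right)^{2} = \left(-231\right)^{2} = 53361$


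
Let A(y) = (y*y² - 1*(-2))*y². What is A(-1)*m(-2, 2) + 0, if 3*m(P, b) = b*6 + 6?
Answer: 6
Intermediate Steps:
m(P, b) = 2 + 2*b (m(P, b) = (b*6 + 6)/3 = (6*b + 6)/3 = (6 + 6*b)/3 = 2 + 2*b)
A(y) = y²*(2 + y³) (A(y) = (y³ + 2)*y² = (2 + y³)*y² = y²*(2 + y³))
A(-1)*m(-2, 2) + 0 = ((-1)²*(2 + (-1)³))*(2 + 2*2) + 0 = (1*(2 - 1))*(2 + 4) + 0 = (1*1)*6 + 0 = 1*6 + 0 = 6 + 0 = 6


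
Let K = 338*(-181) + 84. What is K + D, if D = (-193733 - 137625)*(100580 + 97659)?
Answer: -65688139656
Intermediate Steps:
K = -61094 (K = -61178 + 84 = -61094)
D = -65688078562 (D = -331358*198239 = -65688078562)
K + D = -61094 - 65688078562 = -65688139656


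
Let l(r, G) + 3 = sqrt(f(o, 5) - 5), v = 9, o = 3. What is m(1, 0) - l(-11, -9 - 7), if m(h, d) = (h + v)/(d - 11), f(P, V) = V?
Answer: 23/11 ≈ 2.0909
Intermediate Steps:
m(h, d) = (9 + h)/(-11 + d) (m(h, d) = (h + 9)/(d - 11) = (9 + h)/(-11 + d))
l(r, G) = -3 (l(r, G) = -3 + sqrt(5 - 5) = -3 + sqrt(0) = -3 + 0 = -3)
m(1, 0) - l(-11, -9 - 7) = (9 + 1)/(-11 + 0) - 1*(-3) = 10/(-11) + 3 = -1/11*10 + 3 = -10/11 + 3 = 23/11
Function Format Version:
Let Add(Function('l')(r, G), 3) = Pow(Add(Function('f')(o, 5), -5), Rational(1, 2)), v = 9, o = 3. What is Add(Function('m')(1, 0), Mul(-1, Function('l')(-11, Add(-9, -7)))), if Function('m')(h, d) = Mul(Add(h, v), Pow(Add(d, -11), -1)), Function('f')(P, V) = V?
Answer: Rational(23, 11) ≈ 2.0909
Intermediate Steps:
Function('m')(h, d) = Mul(Pow(Add(-11, d), -1), Add(9, h)) (Function('m')(h, d) = Mul(Add(h, 9), Pow(Add(d, -11), -1)) = Mul(Add(9, h), Pow(Add(-11, d), -1)) = Mul(Pow(Add(-11, d), -1), Add(9, h)))
Function('l')(r, G) = -3 (Function('l')(r, G) = Add(-3, Pow(Add(5, -5), Rational(1, 2))) = Add(-3, Pow(0, Rational(1, 2))) = Add(-3, 0) = -3)
Add(Function('m')(1, 0), Mul(-1, Function('l')(-11, Add(-9, -7)))) = Add(Mul(Pow(Add(-11, 0), -1), Add(9, 1)), Mul(-1, -3)) = Add(Mul(Pow(-11, -1), 10), 3) = Add(Mul(Rational(-1, 11), 10), 3) = Add(Rational(-10, 11), 3) = Rational(23, 11)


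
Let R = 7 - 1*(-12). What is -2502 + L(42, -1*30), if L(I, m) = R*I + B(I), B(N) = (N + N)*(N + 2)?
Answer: 1992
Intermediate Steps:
R = 19 (R = 7 + 12 = 19)
B(N) = 2*N*(2 + N) (B(N) = (2*N)*(2 + N) = 2*N*(2 + N))
L(I, m) = 19*I + 2*I*(2 + I)
-2502 + L(42, -1*30) = -2502 + 42*(23 + 2*42) = -2502 + 42*(23 + 84) = -2502 + 42*107 = -2502 + 4494 = 1992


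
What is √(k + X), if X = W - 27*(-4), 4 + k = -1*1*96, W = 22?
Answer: √30 ≈ 5.4772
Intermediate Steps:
k = -100 (k = -4 - 1*1*96 = -4 - 1*96 = -4 - 96 = -100)
X = 130 (X = 22 - 27*(-4) = 22 + 108 = 130)
√(k + X) = √(-100 + 130) = √30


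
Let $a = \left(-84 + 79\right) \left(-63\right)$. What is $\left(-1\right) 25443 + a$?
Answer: $-25128$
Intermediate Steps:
$a = 315$ ($a = \left(-5\right) \left(-63\right) = 315$)
$\left(-1\right) 25443 + a = \left(-1\right) 25443 + 315 = -25443 + 315 = -25128$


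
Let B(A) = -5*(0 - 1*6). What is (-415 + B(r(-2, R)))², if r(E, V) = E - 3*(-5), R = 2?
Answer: 148225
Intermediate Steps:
r(E, V) = 15 + E (r(E, V) = E + 15 = 15 + E)
B(A) = 30 (B(A) = -5*(0 - 6) = -5*(-6) = 30)
(-415 + B(r(-2, R)))² = (-415 + 30)² = (-385)² = 148225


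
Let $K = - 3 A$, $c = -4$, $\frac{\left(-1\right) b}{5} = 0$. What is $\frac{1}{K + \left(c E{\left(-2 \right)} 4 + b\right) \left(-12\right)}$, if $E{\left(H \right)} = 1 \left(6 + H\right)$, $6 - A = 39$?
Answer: $\frac{1}{867} \approx 0.0011534$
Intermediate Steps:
$b = 0$ ($b = \left(-5\right) 0 = 0$)
$A = -33$ ($A = 6 - 39 = -33$)
$E{\left(H \right)} = 6 + H$
$K = 99$ ($K = \left(-3\right) \left(-33\right) = 99$)
$\frac{1}{K + \left(c E{\left(-2 \right)} 4 + b\right) \left(-12\right)} = \frac{1}{99 + \left(- 4 \left(6 - 2\right) 4 + 0\right) \left(-12\right)} = \frac{1}{99 + \left(\left(-4\right) 4 \cdot 4 + 0\right) \left(-12\right)} = \frac{1}{99 + \left(\left(-16\right) 4 + 0\right) \left(-12\right)} = \frac{1}{99 + \left(-64 + 0\right) \left(-12\right)} = \frac{1}{99 - -768} = \frac{1}{99 + 768} = \frac{1}{867}$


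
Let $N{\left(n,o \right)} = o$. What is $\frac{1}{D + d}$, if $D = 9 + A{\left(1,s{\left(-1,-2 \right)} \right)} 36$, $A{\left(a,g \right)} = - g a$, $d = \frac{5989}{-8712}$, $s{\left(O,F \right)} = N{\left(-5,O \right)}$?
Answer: $\frac{8712}{386051} \approx 0.022567$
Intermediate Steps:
$s{\left(O,F \right)} = O$
$d = - \frac{5989}{8712}$ ($d = 5989 \left(- \frac{1}{8712}\right) = - \frac{5989}{8712} \approx -0.68744$)
$A{\left(a,g \right)} = - a g$
$D = 45$ ($D = 9 + \left(-1\right) 1 \left(-1\right) 36 = 9 + 1 \cdot 36 = 9 + 36 = 45$)
$\frac{1}{D + d} = \frac{1}{45 - \frac{5989}{8712}} = \frac{1}{\frac{386051}{8712}} = \frac{8712}{386051}$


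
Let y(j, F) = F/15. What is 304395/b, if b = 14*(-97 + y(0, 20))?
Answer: -130455/574 ≈ -227.27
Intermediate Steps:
y(j, F) = F/15 (y(j, F) = F*(1/15) = F/15)
b = -4018/3 (b = 14*(-97 + (1/15)*20) = 14*(-97 + 4/3) = 14*(-287/3) = -4018/3 ≈ -1339.3)
304395/b = 304395/(-4018/3) = 304395*(-3/4018) = -130455/574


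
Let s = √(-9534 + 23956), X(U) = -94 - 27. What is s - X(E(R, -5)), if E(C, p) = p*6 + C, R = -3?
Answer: 121 + √14422 ≈ 241.09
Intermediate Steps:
E(C, p) = C + 6*p (E(C, p) = 6*p + C = C + 6*p)
X(U) = -121
s = √14422 ≈ 120.09
s - X(E(R, -5)) = √14422 - 1*(-121) = √14422 + 121 = 121 + √14422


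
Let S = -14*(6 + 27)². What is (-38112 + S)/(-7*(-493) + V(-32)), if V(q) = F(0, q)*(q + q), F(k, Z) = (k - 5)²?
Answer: -17786/617 ≈ -28.827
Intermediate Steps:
F(k, Z) = (-5 + k)²
V(q) = 50*q (V(q) = (-5 + 0)²*(q + q) = (-5)²*(2*q) = 25*(2*q) = 50*q)
S = -15246 (S = -14*33² = -14*1089 = -15246)
(-38112 + S)/(-7*(-493) + V(-32)) = (-38112 - 15246)/(-7*(-493) + 50*(-32)) = -53358/(3451 - 1600) = -53358/1851 = -53358*1/1851 = -17786/617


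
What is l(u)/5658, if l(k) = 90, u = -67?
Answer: 15/943 ≈ 0.015907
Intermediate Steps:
l(u)/5658 = 90/5658 = 90*(1/5658) = 15/943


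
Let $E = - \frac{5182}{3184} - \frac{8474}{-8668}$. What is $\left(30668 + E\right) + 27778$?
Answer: $\frac{201628509299}{3449864} \approx 58445.0$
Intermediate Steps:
$E = - \frac{2242045}{3449864}$ ($E = \left(-5182\right) \frac{1}{3184} - - \frac{4237}{4334} = - \frac{2591}{1592} + \frac{4237}{4334} = - \frac{2242045}{3449864} \approx -0.64989$)
$\left(30668 + E\right) + 27778 = \left(30668 - \frac{2242045}{3449864}\right) + 27778 = \frac{105798187107}{3449864} + 27778 = \frac{201628509299}{3449864}$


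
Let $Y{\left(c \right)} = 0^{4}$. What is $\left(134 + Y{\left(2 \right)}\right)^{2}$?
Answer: $17956$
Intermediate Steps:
$Y{\left(c \right)} = 0$
$\left(134 + Y{\left(2 \right)}\right)^{2} = \left(134 + 0\right)^{2} = 134^{2} = 17956$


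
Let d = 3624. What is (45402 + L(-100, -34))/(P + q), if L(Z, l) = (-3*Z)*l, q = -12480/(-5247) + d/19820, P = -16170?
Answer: -152535458295/70055896378 ≈ -2.1773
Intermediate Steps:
q = 22197394/8666295 (q = -12480/(-5247) + 3624/19820 = -12480*(-1/5247) + 3624*(1/19820) = 4160/1749 + 906/4955 = 22197394/8666295 ≈ 2.5613)
L(Z, l) = -3*Z*l
(45402 + L(-100, -34))/(P + q) = (45402 - 3*(-100)*(-34))/(-16170 + 22197394/8666295) = (45402 - 10200)/(-140111792756/8666295) = 35202*(-8666295/140111792756) = -152535458295/70055896378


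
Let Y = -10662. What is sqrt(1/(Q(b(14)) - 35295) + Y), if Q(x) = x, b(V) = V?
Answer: I*sqrt(13271513457463)/35281 ≈ 103.26*I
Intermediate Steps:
sqrt(1/(Q(b(14)) - 35295) + Y) = sqrt(1/(14 - 35295) - 10662) = sqrt(1/(-35281) - 10662) = sqrt(-1/35281 - 10662) = sqrt(-376166023/35281) = I*sqrt(13271513457463)/35281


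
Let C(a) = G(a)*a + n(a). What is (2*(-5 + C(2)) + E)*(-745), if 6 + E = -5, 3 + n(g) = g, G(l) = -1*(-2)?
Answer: 11175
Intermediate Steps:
G(l) = 2
n(g) = -3 + g
C(a) = -3 + 3*a (C(a) = 2*a + (-3 + a) = -3 + 3*a)
E = -11 (E = -6 - 5 = -11)
(2*(-5 + C(2)) + E)*(-745) = (2*(-5 + (-3 + 3*2)) - 11)*(-745) = (2*(-5 + (-3 + 6)) - 11)*(-745) = (2*(-5 + 3) - 11)*(-745) = (2*(-2) - 11)*(-745) = (-4 - 11)*(-745) = -15*(-745) = 11175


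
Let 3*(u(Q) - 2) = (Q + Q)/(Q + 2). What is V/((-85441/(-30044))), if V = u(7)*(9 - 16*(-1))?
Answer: 51074800/2306907 ≈ 22.140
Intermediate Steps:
u(Q) = 2 + 2*Q/(3*(2 + Q)) (u(Q) = 2 + ((Q + Q)/(Q + 2))/3 = 2 + ((2*Q)/(2 + Q))/3 = 2 + (2*Q/(2 + Q))/3 = 2 + 2*Q/(3*(2 + Q)))
V = 1700/27 (V = (4*(3 + 2*7)/(3*(2 + 7)))*(9 - 16*(-1)) = ((4/3)*(3 + 14)/9)*(9 + 16) = ((4/3)*(1/9)*17)*25 = (68/27)*25 = 1700/27 ≈ 62.963)
V/((-85441/(-30044))) = 1700/(27*((-85441/(-30044)))) = 1700/(27*((-85441*(-1/30044)))) = 1700/(27*(85441/30044)) = (1700/27)*(30044/85441) = 51074800/2306907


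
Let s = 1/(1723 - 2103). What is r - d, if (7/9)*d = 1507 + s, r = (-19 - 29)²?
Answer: 974709/2660 ≈ 366.43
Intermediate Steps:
s = -1/380 (s = 1/(-380) = -1/380 ≈ -0.0026316)
r = 2304 (r = (-48)² = 2304)
d = 5153931/2660 (d = 9*(1507 - 1/380)/7 = (9/7)*(572659/380) = 5153931/2660 ≈ 1937.6)
r - d = 2304 - 1*5153931/2660 = 2304 - 5153931/2660 = 974709/2660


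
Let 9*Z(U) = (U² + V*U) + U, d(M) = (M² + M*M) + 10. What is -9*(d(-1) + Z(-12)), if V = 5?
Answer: -180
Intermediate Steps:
d(M) = 10 + 2*M² (d(M) = (M² + M²) + 10 = 2*M² + 10 = 10 + 2*M²)
Z(U) = U²/9 + 2*U/3 (Z(U) = ((U² + 5*U) + U)/9 = (U² + 6*U)/9 = U²/9 + 2*U/3)
-9*(d(-1) + Z(-12)) = -9*((10 + 2*(-1)²) + (⅑)*(-12)*(6 - 12)) = -9*((10 + 2*1) + (⅑)*(-12)*(-6)) = -9*((10 + 2) + 8) = -9*(12 + 8) = -9*20 = -180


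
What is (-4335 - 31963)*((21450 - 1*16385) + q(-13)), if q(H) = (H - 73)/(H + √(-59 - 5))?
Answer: -42877484374/233 - 24973024*I/233 ≈ -1.8402e+8 - 1.0718e+5*I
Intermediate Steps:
q(H) = (-73 + H)/(H + 8*I) (q(H) = (-73 + H)/(H + √(-64)) = (-73 + H)/(H + 8*I))
(-4335 - 31963)*((21450 - 1*16385) + q(-13)) = (-4335 - 31963)*((21450 - 1*16385) + (-73 - 13)/(-13 + 8*I)) = -36298*((21450 - 16385) + ((-13 - 8*I)/233)*(-86)) = -36298*(5065 - 86*(-13 - 8*I)/233) = -183849370 + 3121628*(-13 - 8*I)/233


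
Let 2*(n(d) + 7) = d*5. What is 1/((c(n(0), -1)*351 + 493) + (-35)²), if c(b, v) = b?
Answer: -1/739 ≈ -0.0013532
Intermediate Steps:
n(d) = -7 + 5*d/2 (n(d) = -7 + (d*5)/2 = -7 + (5*d)/2 = -7 + 5*d/2)
1/((c(n(0), -1)*351 + 493) + (-35)²) = 1/(((-7 + (5/2)*0)*351 + 493) + (-35)²) = 1/(((-7 + 0)*351 + 493) + 1225) = 1/((-7*351 + 493) + 1225) = 1/((-2457 + 493) + 1225) = 1/(-1964 + 1225) = 1/(-739) = -1/739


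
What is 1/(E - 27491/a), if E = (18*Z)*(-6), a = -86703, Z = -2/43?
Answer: 3728229/19909961 ≈ 0.18725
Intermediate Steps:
Z = -2/43 (Z = -2*1/43 = -2/43 ≈ -0.046512)
E = 216/43 (E = (18*(-2/43))*(-6) = -36/43*(-6) = 216/43 ≈ 5.0233)
1/(E - 27491/a) = 1/(216/43 - 27491/(-86703)) = 1/(216/43 - 27491*(-1/86703)) = 1/(216/43 + 27491/86703) = 1/(19909961/3728229) = 3728229/19909961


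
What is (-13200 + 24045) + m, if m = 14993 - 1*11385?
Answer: 14453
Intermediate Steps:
m = 3608 (m = 14993 - 11385 = 3608)
(-13200 + 24045) + m = (-13200 + 24045) + 3608 = 10845 + 3608 = 14453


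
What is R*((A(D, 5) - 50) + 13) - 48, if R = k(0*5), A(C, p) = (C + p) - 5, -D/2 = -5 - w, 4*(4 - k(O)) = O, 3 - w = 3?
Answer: -156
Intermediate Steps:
w = 0 (w = 3 - 1*3 = 3 - 3 = 0)
k(O) = 4 - O/4
D = 10 (D = -2*(-5 - 1*0) = -2*(-5 + 0) = -2*(-5) = 10)
A(C, p) = -5 + C + p
R = 4 (R = 4 - 0*5 = 4 - ¼*0 = 4 + 0 = 4)
R*((A(D, 5) - 50) + 13) - 48 = 4*(((-5 + 10 + 5) - 50) + 13) - 48 = 4*((10 - 50) + 13) - 48 = 4*(-40 + 13) - 48 = 4*(-27) - 48 = -108 - 48 = -156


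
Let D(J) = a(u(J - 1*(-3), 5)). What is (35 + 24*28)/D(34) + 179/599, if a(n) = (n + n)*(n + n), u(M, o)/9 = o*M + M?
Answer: 2858698357/9564841584 ≈ 0.29888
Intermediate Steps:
u(M, o) = 9*M + 9*M*o (u(M, o) = 9*(o*M + M) = 9*(M*o + M) = 9*(M + M*o) = 9*M + 9*M*o)
a(n) = 4*n**2 (a(n) = (2*n)*(2*n) = 4*n**2)
D(J) = 4*(162 + 54*J)**2 (D(J) = 4*(9*(J - 1*(-3))*(1 + 5))**2 = 4*(9*(J + 3)*6)**2 = 4*(9*(3 + J)*6)**2 = 4*(162 + 54*J)**2)
(35 + 24*28)/D(34) + 179/599 = (35 + 24*28)/((11664*(3 + 34)**2)) + 179/599 = (35 + 672)/((11664*37**2)) + 179*(1/599) = 707/((11664*1369)) + 179/599 = 707/15968016 + 179/599 = 2858698357/9564841584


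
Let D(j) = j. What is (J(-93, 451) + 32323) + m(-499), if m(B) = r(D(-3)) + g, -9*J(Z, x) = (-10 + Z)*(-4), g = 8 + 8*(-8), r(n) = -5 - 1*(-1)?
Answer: 289955/9 ≈ 32217.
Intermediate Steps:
r(n) = -4 (r(n) = -5 + 1 = -4)
g = -56 (g = 8 - 64 = -56)
J(Z, x) = -40/9 + 4*Z/9 (J(Z, x) = -(-10 + Z)*(-4)/9 = -(40 - 4*Z)/9 = -40/9 + 4*Z/9)
m(B) = -60 (m(B) = -4 - 56 = -60)
(J(-93, 451) + 32323) + m(-499) = ((-40/9 + (4/9)*(-93)) + 32323) - 60 = ((-40/9 - 124/3) + 32323) - 60 = (-412/9 + 32323) - 60 = 290495/9 - 60 = 289955/9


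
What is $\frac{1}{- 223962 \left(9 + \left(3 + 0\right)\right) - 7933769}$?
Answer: $- \frac{1}{10621313} \approx -9.415 \cdot 10^{-8}$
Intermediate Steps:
$\frac{1}{- 223962 \left(9 + \left(3 + 0\right)\right) - 7933769} = \frac{1}{- 223962 \left(9 + 3\right) - 7933769} = \frac{1}{\left(-223962\right) 12 - 7933769} = \frac{1}{-2687544 - 7933769} = \frac{1}{-10621313} = - \frac{1}{10621313}$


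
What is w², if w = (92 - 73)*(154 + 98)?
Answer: 22924944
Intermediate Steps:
w = 4788 (w = 19*252 = 4788)
w² = 4788² = 22924944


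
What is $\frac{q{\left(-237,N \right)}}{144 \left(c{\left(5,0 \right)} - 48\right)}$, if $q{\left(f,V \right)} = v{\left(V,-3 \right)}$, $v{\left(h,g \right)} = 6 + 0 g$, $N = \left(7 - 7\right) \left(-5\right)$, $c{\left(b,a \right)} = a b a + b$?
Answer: $- \frac{1}{1032} \approx -0.00096899$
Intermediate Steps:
$c{\left(b,a \right)} = b + b a^{2}$ ($c{\left(b,a \right)} = b a^{2} + b = b + b a^{2}$)
$N = 0$ ($N = 0 \left(-5\right) = 0$)
$v{\left(h,g \right)} = 6$ ($v{\left(h,g \right)} = 6 + 0 = 6$)
$q{\left(f,V \right)} = 6$
$\frac{q{\left(-237,N \right)}}{144 \left(c{\left(5,0 \right)} - 48\right)} = \frac{6}{144 \left(5 \left(1 + 0^{2}\right) - 48\right)} = \frac{6}{144 \left(5 \left(1 + 0\right) - 48\right)} = \frac{6}{144 \left(5 \cdot 1 - 48\right)} = \frac{6}{144 \left(5 - 48\right)} = \frac{6}{144 \left(-43\right)} = \frac{6}{-6192} = 6 \left(- \frac{1}{6192}\right) = - \frac{1}{1032}$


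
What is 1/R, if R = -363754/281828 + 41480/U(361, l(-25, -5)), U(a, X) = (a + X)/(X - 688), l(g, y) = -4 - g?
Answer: -26914574/1949379830627 ≈ -1.3807e-5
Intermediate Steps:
U(a, X) = (X + a)/(-688 + X)
R = -1949379830627/26914574 (R = -363754/281828 + 41480/((((-4 - 1*(-25)) + 361)/(-688 + (-4 - 1*(-25))))) = -363754*1/281828 + 41480/((((-4 + 25) + 361)/(-688 + (-4 + 25)))) = -181877/140914 + 41480/(((21 + 361)/(-688 + 21))) = -181877/140914 + 41480/((382/(-667))) = -181877/140914 + 41480/((-1/667*382)) = -181877/140914 + 41480/(-382/667) = -181877/140914 + 41480*(-667/382) = -181877/140914 - 13833580/191 = -1949379830627/26914574 ≈ -72428.)
1/R = 1/(-1949379830627/26914574) = -26914574/1949379830627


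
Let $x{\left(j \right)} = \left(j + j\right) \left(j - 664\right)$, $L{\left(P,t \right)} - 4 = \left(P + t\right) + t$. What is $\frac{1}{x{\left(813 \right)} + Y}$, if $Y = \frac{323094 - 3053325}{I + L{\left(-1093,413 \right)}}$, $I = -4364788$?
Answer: $\frac{1455017}{352513698735} \approx 4.1275 \cdot 10^{-6}$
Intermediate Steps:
$L{\left(P,t \right)} = 4 + P + 2 t$ ($L{\left(P,t \right)} = 4 + \left(\left(P + t\right) + t\right) = 4 + \left(P + 2 t\right) = 4 + P + 2 t$)
$x{\left(j \right)} = 2 j \left(-664 + j\right)$
$Y = \frac{910077}{1455017}$ ($Y = \frac{323094 - 3053325}{-4364788 + \left(4 - 1093 + 2 \cdot 413\right)} = - \frac{2730231}{-4364788 + \left(4 - 1093 + 826\right)} = - \frac{2730231}{-4364788 - 263} = - \frac{2730231}{-4365051} = \left(-2730231\right) \left(- \frac{1}{4365051}\right) = \frac{910077}{1455017} \approx 0.62547$)
$\frac{1}{x{\left(813 \right)} + Y} = \frac{1}{2 \cdot 813 \left(-664 + 813\right) + \frac{910077}{1455017}} = \frac{1}{2 \cdot 813 \cdot 149 + \frac{910077}{1455017}} = \frac{1}{242274 + \frac{910077}{1455017}} = \frac{1}{\frac{352513698735}{1455017}} = \frac{1455017}{352513698735}$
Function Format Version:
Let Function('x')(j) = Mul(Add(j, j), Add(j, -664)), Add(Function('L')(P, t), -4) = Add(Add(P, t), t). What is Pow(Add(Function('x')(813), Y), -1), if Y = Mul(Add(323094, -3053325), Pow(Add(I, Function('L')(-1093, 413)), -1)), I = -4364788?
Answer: Rational(1455017, 352513698735) ≈ 4.1275e-6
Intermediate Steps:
Function('L')(P, t) = Add(4, P, Mul(2, t)) (Function('L')(P, t) = Add(4, Add(Add(P, t), t)) = Add(4, Add(P, Mul(2, t))) = Add(4, P, Mul(2, t)))
Function('x')(j) = Mul(2, j, Add(-664, j)) (Function('x')(j) = Mul(Mul(2, j), Add(-664, j)) = Mul(2, j, Add(-664, j)))
Y = Rational(910077, 1455017) (Y = Mul(Add(323094, -3053325), Pow(Add(-4364788, Add(4, -1093, Mul(2, 413))), -1)) = Mul(-2730231, Pow(Add(-4364788, Add(4, -1093, 826)), -1)) = Mul(-2730231, Pow(Add(-4364788, -263), -1)) = Mul(-2730231, Pow(-4365051, -1)) = Mul(-2730231, Rational(-1, 4365051)) = Rational(910077, 1455017) ≈ 0.62547)
Pow(Add(Function('x')(813), Y), -1) = Pow(Add(Mul(2, 813, Add(-664, 813)), Rational(910077, 1455017)), -1) = Pow(Add(Mul(2, 813, 149), Rational(910077, 1455017)), -1) = Pow(Add(242274, Rational(910077, 1455017)), -1) = Pow(Rational(352513698735, 1455017), -1) = Rational(1455017, 352513698735)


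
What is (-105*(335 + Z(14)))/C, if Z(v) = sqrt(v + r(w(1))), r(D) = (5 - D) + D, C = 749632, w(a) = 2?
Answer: -35175/749632 - 105*sqrt(19)/749632 ≈ -0.047534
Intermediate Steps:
r(D) = 5
Z(v) = sqrt(5 + v) (Z(v) = sqrt(v + 5) = sqrt(5 + v))
(-105*(335 + Z(14)))/C = -105*(335 + sqrt(5 + 14))/749632 = -105*(335 + sqrt(19))*(1/749632) = (-35175 - 105*sqrt(19))*(1/749632) = -35175/749632 - 105*sqrt(19)/749632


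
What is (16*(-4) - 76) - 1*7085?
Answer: -7225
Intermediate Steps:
(16*(-4) - 76) - 1*7085 = (-64 - 76) - 7085 = -140 - 7085 = -7225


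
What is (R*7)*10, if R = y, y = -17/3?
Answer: -1190/3 ≈ -396.67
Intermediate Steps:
y = -17/3 (y = -17*⅓ = -17/3 ≈ -5.6667)
R = -17/3 ≈ -5.6667
(R*7)*10 = -17/3*7*10 = -119/3*10 = -1190/3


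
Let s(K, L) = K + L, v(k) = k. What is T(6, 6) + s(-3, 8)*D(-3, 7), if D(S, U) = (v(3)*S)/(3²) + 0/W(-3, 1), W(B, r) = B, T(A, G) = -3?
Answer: -8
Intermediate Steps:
D(S, U) = S/3 (D(S, U) = (3*S)/(3²) + 0/(-3) = (3*S)/9 + 0*(-⅓) = (3*S)*(⅑) + 0 = S/3 + 0 = S/3)
T(6, 6) + s(-3, 8)*D(-3, 7) = -3 + (-3 + 8)*((⅓)*(-3)) = -3 + 5*(-1) = -3 - 5 = -8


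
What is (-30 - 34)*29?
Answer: -1856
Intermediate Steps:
(-30 - 34)*29 = -64*29 = -1856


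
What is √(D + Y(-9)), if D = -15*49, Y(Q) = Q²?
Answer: I*√654 ≈ 25.573*I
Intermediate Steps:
D = -735
√(D + Y(-9)) = √(-735 + (-9)²) = √(-735 + 81) = √(-654) = I*√654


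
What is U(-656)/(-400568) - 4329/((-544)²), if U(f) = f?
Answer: -192490607/14817811456 ≈ -0.012990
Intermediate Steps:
U(-656)/(-400568) - 4329/((-544)²) = -656/(-400568) - 4329/((-544)²) = -656*(-1/400568) - 4329/295936 = 82/50071 - 4329*1/295936 = 82/50071 - 4329/295936 = -192490607/14817811456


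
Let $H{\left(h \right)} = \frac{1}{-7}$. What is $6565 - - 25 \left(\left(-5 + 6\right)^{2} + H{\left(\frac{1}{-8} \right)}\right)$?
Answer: $\frac{46105}{7} \approx 6586.4$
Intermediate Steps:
$H{\left(h \right)} = - \frac{1}{7}$
$6565 - - 25 \left(\left(-5 + 6\right)^{2} + H{\left(\frac{1}{-8} \right)}\right) = 6565 - - 25 \left(\left(-5 + 6\right)^{2} - \frac{1}{7}\right) = 6565 - - 25 \left(1^{2} - \frac{1}{7}\right) = 6565 - - 25 \left(1 - \frac{1}{7}\right) = 6565 - \left(-25\right) \frac{6}{7} = 6565 - - \frac{150}{7} = 6565 + \frac{150}{7} = \frac{46105}{7}$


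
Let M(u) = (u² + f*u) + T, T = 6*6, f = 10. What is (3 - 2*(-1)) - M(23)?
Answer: -790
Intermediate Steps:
T = 36
M(u) = 36 + u² + 10*u (M(u) = (u² + 10*u) + 36 = 36 + u² + 10*u)
(3 - 2*(-1)) - M(23) = (3 - 2*(-1)) - (36 + 23² + 10*23) = (3 + 2) - (36 + 529 + 230) = 5 - 1*795 = 5 - 795 = -790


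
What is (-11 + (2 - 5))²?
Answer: 196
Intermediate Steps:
(-11 + (2 - 5))² = (-11 - 3)² = (-14)² = 196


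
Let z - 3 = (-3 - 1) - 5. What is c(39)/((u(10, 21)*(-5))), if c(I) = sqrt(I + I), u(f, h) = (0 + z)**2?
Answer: -sqrt(78)/180 ≈ -0.049065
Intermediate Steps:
z = -6 (z = 3 + ((-3 - 1) - 5) = 3 + (-4 - 5) = 3 - 9 = -6)
u(f, h) = 36 (u(f, h) = (0 - 6)**2 = (-6)**2 = 36)
c(I) = sqrt(2)*sqrt(I) (c(I) = sqrt(2*I) = sqrt(2)*sqrt(I))
c(39)/((u(10, 21)*(-5))) = (sqrt(2)*sqrt(39))/((36*(-5))) = sqrt(78)/(-180) = sqrt(78)*(-1/180) = -sqrt(78)/180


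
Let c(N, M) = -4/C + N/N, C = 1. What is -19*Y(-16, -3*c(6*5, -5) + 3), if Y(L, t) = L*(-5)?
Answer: -1520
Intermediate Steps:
c(N, M) = -3 (c(N, M) = -4/1 + N/N = -4*1 + 1 = -4 + 1 = -3)
Y(L, t) = -5*L
-19*Y(-16, -3*c(6*5, -5) + 3) = -(-95)*(-16) = -19*80 = -1520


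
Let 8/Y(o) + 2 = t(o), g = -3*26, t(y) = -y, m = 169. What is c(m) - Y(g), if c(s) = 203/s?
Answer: 3519/3211 ≈ 1.0959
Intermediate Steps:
g = -78
Y(o) = 8/(-2 - o)
c(m) - Y(g) = 203/169 - (-8)/(2 - 78) = 203*(1/169) - (-8)/(-76) = 203/169 - (-8)*(-1)/76 = 203/169 - 1*2/19 = 203/169 - 2/19 = 3519/3211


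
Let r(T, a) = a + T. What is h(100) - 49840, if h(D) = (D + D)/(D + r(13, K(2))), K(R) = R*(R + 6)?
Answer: -6429160/129 ≈ -49838.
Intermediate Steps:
K(R) = R*(6 + R)
r(T, a) = T + a
h(D) = 2*D/(29 + D) (h(D) = (D + D)/(D + (13 + 2*(6 + 2))) = (2*D)/(D + (13 + 2*8)) = (2*D)/(D + (13 + 16)) = (2*D)/(D + 29) = (2*D)/(29 + D) = 2*D/(29 + D))
h(100) - 49840 = 2*100/(29 + 100) - 49840 = 2*100/129 - 49840 = 2*100*(1/129) - 49840 = 200/129 - 49840 = -6429160/129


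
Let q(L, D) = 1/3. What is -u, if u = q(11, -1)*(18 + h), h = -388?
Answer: 370/3 ≈ 123.33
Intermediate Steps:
q(L, D) = 1/3
u = -370/3 (u = (18 - 388)/3 = (1/3)*(-370) = -370/3 ≈ -123.33)
-u = -1*(-370/3) = 370/3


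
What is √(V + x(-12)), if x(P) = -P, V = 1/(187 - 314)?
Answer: √193421/127 ≈ 3.4630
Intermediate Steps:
V = -1/127 (V = 1/(-127) = -1/127 ≈ -0.0078740)
√(V + x(-12)) = √(-1/127 - 1*(-12)) = √(-1/127 + 12) = √(1523/127) = √193421/127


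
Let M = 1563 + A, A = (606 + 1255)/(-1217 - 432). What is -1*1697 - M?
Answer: -5373879/1649 ≈ -3258.9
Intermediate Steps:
A = -1861/1649 (A = 1861/(-1649) = 1861*(-1/1649) = -1861/1649 ≈ -1.1286)
M = 2575526/1649 (M = 1563 - 1861/1649 = 2575526/1649 ≈ 1561.9)
-1*1697 - M = -1*1697 - 1*2575526/1649 = -1697 - 2575526/1649 = -5373879/1649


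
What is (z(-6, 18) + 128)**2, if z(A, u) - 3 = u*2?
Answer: 27889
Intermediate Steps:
z(A, u) = 3 + 2*u (z(A, u) = 3 + u*2 = 3 + 2*u)
(z(-6, 18) + 128)**2 = ((3 + 2*18) + 128)**2 = ((3 + 36) + 128)**2 = (39 + 128)**2 = 167**2 = 27889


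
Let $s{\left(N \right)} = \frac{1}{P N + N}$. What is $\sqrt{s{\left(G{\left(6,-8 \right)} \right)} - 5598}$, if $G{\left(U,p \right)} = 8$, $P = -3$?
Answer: $\frac{i \sqrt{89569}}{4} \approx 74.82 i$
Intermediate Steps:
$s{\left(N \right)} = - \frac{1}{2 N}$ ($s{\left(N \right)} = \frac{1}{- 3 N + N} = \frac{1}{\left(-2\right) N} = - \frac{1}{2 N}$)
$\sqrt{s{\left(G{\left(6,-8 \right)} \right)} - 5598} = \sqrt{- \frac{1}{2 \cdot 8} - 5598} = \sqrt{\left(- \frac{1}{2}\right) \frac{1}{8} - 5598} = \sqrt{- \frac{1}{16} - 5598} = \sqrt{- \frac{89569}{16}} = \frac{i \sqrt{89569}}{4}$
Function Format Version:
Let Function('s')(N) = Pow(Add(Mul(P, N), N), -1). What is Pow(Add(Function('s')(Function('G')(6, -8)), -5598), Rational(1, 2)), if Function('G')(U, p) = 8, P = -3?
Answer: Mul(Rational(1, 4), I, Pow(89569, Rational(1, 2))) ≈ Mul(74.820, I)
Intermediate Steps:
Function('s')(N) = Mul(Rational(-1, 2), Pow(N, -1)) (Function('s')(N) = Pow(Add(Mul(-3, N), N), -1) = Pow(Mul(-2, N), -1) = Mul(Rational(-1, 2), Pow(N, -1)))
Pow(Add(Function('s')(Function('G')(6, -8)), -5598), Rational(1, 2)) = Pow(Add(Mul(Rational(-1, 2), Pow(8, -1)), -5598), Rational(1, 2)) = Pow(Add(Mul(Rational(-1, 2), Rational(1, 8)), -5598), Rational(1, 2)) = Pow(Add(Rational(-1, 16), -5598), Rational(1, 2)) = Pow(Rational(-89569, 16), Rational(1, 2)) = Mul(Rational(1, 4), I, Pow(89569, Rational(1, 2)))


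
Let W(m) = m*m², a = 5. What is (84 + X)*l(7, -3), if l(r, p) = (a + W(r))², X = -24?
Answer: 7266240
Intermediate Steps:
W(m) = m³
l(r, p) = (5 + r³)²
(84 + X)*l(7, -3) = (84 - 24)*(5 + 7³)² = 60*(5 + 343)² = 60*348² = 60*121104 = 7266240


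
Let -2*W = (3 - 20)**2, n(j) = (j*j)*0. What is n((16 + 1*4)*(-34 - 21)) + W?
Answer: -289/2 ≈ -144.50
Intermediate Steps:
n(j) = 0 (n(j) = j**2*0 = 0)
W = -289/2 (W = -(3 - 20)**2/2 = -1/2*(-17)**2 = -1/2*289 = -289/2 ≈ -144.50)
n((16 + 1*4)*(-34 - 21)) + W = 0 - 289/2 = -289/2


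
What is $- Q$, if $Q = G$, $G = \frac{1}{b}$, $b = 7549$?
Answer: $- \frac{1}{7549} \approx -0.00013247$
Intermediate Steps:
$G = \frac{1}{7549} \approx 0.00013247$
$Q = \frac{1}{7549} \approx 0.00013247$
$- Q = \left(-1\right) \frac{1}{7549} = - \frac{1}{7549}$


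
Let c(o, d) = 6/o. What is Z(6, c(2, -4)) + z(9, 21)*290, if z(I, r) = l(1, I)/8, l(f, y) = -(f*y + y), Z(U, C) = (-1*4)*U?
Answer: -1353/2 ≈ -676.50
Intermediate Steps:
Z(U, C) = -4*U
l(f, y) = -y - f*y (l(f, y) = -(y + f*y) = -y - f*y)
z(I, r) = -I/4 (z(I, r) = -I*(1 + 1)/8 = -1*I*2*(⅛) = -2*I*(⅛) = -I/4)
Z(6, c(2, -4)) + z(9, 21)*290 = -4*6 - ¼*9*290 = -24 - 9/4*290 = -24 - 1305/2 = -1353/2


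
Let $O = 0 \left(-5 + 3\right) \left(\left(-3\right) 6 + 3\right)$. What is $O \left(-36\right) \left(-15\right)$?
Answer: $0$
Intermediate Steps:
$O = 0$ ($O = 0 \left(-2\right) \left(-18 + 3\right) = 0 \left(-15\right) = 0$)
$O \left(-36\right) \left(-15\right) = 0 \left(-36\right) \left(-15\right) = 0 \left(-15\right) = 0$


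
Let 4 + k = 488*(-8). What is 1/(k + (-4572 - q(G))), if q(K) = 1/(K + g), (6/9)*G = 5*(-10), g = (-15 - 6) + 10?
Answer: -86/729279 ≈ -0.00011792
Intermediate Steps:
g = -11 (g = -21 + 10 = -11)
k = -3908 (k = -4 + 488*(-8) = -4 - 3904 = -3908)
G = -75 (G = 3*(5*(-10))/2 = (3/2)*(-50) = -75)
q(K) = 1/(-11 + K) (q(K) = 1/(K - 11) = 1/(-11 + K))
1/(k + (-4572 - q(G))) = 1/(-3908 + (-4572 - 1/(-11 - 75))) = 1/(-3908 + (-4572 - 1/(-86))) = 1/(-3908 + (-4572 - 1*(-1/86))) = 1/(-3908 + (-4572 + 1/86)) = 1/(-3908 - 393191/86) = 1/(-729279/86) = -86/729279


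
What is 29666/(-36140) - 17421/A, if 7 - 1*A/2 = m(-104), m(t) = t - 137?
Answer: -12390563/344720 ≈ -35.944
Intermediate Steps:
m(t) = -137 + t
A = 496 (A = 14 - 2*(-137 - 104) = 14 - 2*(-241) = 14 + 482 = 496)
29666/(-36140) - 17421/A = 29666/(-36140) - 17421/496 = 29666*(-1/36140) - 17421*1/496 = -1141/1390 - 17421/496 = -12390563/344720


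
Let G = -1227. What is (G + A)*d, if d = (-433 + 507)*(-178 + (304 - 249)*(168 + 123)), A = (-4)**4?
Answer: -1137233258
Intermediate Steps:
A = 256
d = 1171198 (d = 74*(-178 + 55*291) = 74*(-178 + 16005) = 74*15827 = 1171198)
(G + A)*d = (-1227 + 256)*1171198 = -971*1171198 = -1137233258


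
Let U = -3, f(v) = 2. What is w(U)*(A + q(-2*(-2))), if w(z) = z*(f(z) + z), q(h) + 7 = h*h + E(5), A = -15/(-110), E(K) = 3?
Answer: 801/22 ≈ 36.409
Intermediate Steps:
A = 3/22 (A = -15*(-1/110) = 3/22 ≈ 0.13636)
q(h) = -4 + h**2 (q(h) = -7 + (h*h + 3) = -7 + (h**2 + 3) = -7 + (3 + h**2) = -4 + h**2)
w(z) = z*(2 + z)
w(U)*(A + q(-2*(-2))) = (-3*(2 - 3))*(3/22 + (-4 + (-2*(-2))**2)) = (-3*(-1))*(3/22 + (-4 + 4**2)) = 3*(3/22 + (-4 + 16)) = 3*(3/22 + 12) = 3*(267/22) = 801/22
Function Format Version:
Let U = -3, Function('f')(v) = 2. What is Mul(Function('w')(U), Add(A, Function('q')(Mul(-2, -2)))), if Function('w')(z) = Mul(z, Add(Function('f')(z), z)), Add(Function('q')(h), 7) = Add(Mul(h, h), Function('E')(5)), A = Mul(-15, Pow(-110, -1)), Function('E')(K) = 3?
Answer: Rational(801, 22) ≈ 36.409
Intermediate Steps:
A = Rational(3, 22) (A = Mul(-15, Rational(-1, 110)) = Rational(3, 22) ≈ 0.13636)
Function('q')(h) = Add(-4, Pow(h, 2)) (Function('q')(h) = Add(-7, Add(Mul(h, h), 3)) = Add(-7, Add(Pow(h, 2), 3)) = Add(-7, Add(3, Pow(h, 2))) = Add(-4, Pow(h, 2)))
Function('w')(z) = Mul(z, Add(2, z))
Mul(Function('w')(U), Add(A, Function('q')(Mul(-2, -2)))) = Mul(Mul(-3, Add(2, -3)), Add(Rational(3, 22), Add(-4, Pow(Mul(-2, -2), 2)))) = Mul(Mul(-3, -1), Add(Rational(3, 22), Add(-4, Pow(4, 2)))) = Mul(3, Add(Rational(3, 22), Add(-4, 16))) = Mul(3, Add(Rational(3, 22), 12)) = Mul(3, Rational(267, 22)) = Rational(801, 22)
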